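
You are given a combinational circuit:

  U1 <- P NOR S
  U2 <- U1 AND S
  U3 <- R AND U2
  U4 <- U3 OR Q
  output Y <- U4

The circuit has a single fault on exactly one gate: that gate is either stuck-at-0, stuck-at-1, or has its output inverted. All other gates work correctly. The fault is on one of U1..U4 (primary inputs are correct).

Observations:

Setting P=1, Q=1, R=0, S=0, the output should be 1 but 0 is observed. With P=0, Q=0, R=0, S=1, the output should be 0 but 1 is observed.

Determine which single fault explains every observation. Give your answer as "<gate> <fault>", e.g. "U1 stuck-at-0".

Fault-free values for test 1 (P=1, Q=1, R=0, S=0): U1=0, U2=0, U3=0, U4=1, giving Y=1. Observed 0.
Test 1: faults giving observed 0 are {U4 stuck-at-0, U4 inverted output}.
Test 2 (P=0, Q=0, R=0, S=1): fault-free U1=0, U2=0, U3=0, U4=0 → 0; observed 1. Eliminates U4 stuck-at-0.
Only U4 inverted output is consistent with every test.

U4 inverted output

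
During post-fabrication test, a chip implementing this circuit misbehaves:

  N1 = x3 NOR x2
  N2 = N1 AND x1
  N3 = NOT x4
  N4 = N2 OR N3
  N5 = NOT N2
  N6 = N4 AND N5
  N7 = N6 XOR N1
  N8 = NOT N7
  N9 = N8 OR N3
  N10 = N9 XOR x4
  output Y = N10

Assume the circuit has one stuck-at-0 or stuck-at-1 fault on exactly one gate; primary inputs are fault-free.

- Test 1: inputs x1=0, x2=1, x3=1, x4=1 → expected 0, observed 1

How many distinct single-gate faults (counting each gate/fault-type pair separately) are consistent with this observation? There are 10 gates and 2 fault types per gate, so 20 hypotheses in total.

Fault-free: N1=0, N2=0, N3=0, N4=0, N5=1, N6=0, N7=0, N8=1, N9=1, N10=0 → 0. Observed 1.
  N1: stuck-at-1 ✓; others ✗
  N2: none of the 2 fault types match ✗
  N3: none of the 2 fault types match ✗
  N4: stuck-at-1 ✓; others ✗
  N5: none of the 2 fault types match ✗
  N6: stuck-at-1 ✓; others ✗
  N7: stuck-at-1 ✓; others ✗
  N8: stuck-at-0 ✓; others ✗
  N9: stuck-at-0 ✓; others ✗
  N10: stuck-at-1 ✓; others ✗
Consistent faults: {N1 stuck-at-1, N4 stuck-at-1, N6 stuck-at-1, N7 stuck-at-1, N8 stuck-at-0, N9 stuck-at-0, N10 stuck-at-1} — 7 in all.

7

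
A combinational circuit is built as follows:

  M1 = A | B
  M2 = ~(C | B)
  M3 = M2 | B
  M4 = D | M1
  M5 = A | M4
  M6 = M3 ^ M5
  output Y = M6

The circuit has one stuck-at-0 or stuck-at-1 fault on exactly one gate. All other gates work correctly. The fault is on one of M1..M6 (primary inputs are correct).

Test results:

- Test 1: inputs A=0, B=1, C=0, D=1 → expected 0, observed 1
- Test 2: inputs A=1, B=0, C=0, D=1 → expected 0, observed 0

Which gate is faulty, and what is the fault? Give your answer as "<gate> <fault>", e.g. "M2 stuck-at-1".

M4 stuck-at-0

Fault-free values for test 1 (A=0, B=1, C=0, D=1): M1=1, M2=0, M3=1, M4=1, M5=1, M6=0, giving Y=0. Observed 1.
Test 1: faults giving observed 1 are {M3 stuck-at-0, M4 stuck-at-0, M5 stuck-at-0, M6 stuck-at-1}.
Test 2 (A=1, B=0, C=0, D=1): fault-free M1=1, M2=1, M3=1, M4=1, M5=1, M6=0 → 0; observed 0. Eliminates M3 stuck-at-0, M5 stuck-at-0, M6 stuck-at-1.
Only M4 stuck-at-0 is consistent with every test.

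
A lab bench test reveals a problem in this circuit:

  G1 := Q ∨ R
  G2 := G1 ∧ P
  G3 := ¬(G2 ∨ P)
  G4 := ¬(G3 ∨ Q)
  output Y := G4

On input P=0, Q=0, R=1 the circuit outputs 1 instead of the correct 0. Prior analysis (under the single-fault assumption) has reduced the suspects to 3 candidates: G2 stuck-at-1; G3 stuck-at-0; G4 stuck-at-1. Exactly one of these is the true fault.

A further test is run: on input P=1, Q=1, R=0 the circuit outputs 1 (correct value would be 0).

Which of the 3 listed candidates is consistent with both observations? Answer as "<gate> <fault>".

Evaluate each candidate on input P=1, Q=1, R=0:
  G2 stuck-at-1: G1=1, G2=1 [stuck-at-1], G3=0, G4=0 → 0 — eliminated
  G3 stuck-at-0: G1=1, G2=1, G3=0 [stuck-at-0], G4=0 → 0 — eliminated
  G4 stuck-at-1: G1=1, G2=1, G3=0, G4=1 [stuck-at-1] → 1 — matches
Only G4 stuck-at-1 reproduces the observed 1.

G4 stuck-at-1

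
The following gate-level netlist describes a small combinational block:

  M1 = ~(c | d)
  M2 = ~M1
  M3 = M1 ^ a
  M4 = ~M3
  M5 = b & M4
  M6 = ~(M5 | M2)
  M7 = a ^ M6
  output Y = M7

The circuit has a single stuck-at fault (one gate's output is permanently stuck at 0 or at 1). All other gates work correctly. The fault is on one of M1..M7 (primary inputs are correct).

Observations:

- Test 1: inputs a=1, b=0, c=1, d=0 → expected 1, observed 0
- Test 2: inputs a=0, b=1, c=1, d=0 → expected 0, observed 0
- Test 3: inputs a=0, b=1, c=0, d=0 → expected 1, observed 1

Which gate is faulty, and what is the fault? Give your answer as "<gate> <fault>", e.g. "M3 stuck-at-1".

M2 stuck-at-0

Fault-free values for test 1 (a=1, b=0, c=1, d=0): M1=0, M2=1, M3=1, M4=0, M5=0, M6=0, M7=1, giving Y=1. Observed 0.
Test 1: faults giving observed 0 are {M1 stuck-at-1, M2 stuck-at-0, M6 stuck-at-1, M7 stuck-at-0}.
Test 2 (a=0, b=1, c=1, d=0): fault-free M1=0, M2=1, M3=0, M4=1, M5=1, M6=0, M7=0 → 0; observed 0. Eliminates M1 stuck-at-1, M6 stuck-at-1.
Test 3 (a=0, b=1, c=0, d=0): fault-free M1=1, M2=0, M3=1, M4=0, M5=0, M6=1, M7=1 → 1; observed 1. Eliminates M7 stuck-at-0.
Only M2 stuck-at-0 is consistent with every test.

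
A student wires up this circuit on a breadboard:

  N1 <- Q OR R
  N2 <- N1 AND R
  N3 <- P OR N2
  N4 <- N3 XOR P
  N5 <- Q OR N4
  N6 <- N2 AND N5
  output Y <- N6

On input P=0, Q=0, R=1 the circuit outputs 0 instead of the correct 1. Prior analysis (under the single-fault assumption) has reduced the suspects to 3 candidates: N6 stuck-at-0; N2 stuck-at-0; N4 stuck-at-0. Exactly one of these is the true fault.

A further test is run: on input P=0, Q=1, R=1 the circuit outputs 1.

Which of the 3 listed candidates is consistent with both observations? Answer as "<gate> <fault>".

N4 stuck-at-0

Evaluate each candidate on input P=0, Q=1, R=1:
  N6 stuck-at-0: N1=1, N2=1, N3=1, N4=1, N5=1, N6=0 [stuck-at-0] → 0 — eliminated
  N2 stuck-at-0: N1=1, N2=0 [stuck-at-0], N3=0, N4=0, N5=1, N6=0 → 0 — eliminated
  N4 stuck-at-0: N1=1, N2=1, N3=1, N4=0 [stuck-at-0], N5=1, N6=1 → 1 — matches
Only N4 stuck-at-0 reproduces the observed 1.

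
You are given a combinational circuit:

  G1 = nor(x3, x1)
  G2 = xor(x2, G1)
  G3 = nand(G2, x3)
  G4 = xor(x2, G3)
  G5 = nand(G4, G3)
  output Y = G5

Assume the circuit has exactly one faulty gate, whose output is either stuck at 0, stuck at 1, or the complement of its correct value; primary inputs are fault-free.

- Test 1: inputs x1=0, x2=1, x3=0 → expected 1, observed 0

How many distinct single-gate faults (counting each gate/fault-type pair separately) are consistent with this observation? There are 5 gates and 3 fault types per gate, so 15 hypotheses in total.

4

Fault-free: G1=1, G2=0, G3=1, G4=0, G5=1 → 1. Observed 0.
  G1: none of the 3 fault types match ✗
  G2: none of the 3 fault types match ✗
  G3: none of the 3 fault types match ✗
  G4: stuck-at-1, inverted output ✓; others ✗
  G5: stuck-at-0, inverted output ✓; others ✗
Consistent faults: {G4 stuck-at-1, G4 inverted output, G5 stuck-at-0, G5 inverted output} — 4 in all.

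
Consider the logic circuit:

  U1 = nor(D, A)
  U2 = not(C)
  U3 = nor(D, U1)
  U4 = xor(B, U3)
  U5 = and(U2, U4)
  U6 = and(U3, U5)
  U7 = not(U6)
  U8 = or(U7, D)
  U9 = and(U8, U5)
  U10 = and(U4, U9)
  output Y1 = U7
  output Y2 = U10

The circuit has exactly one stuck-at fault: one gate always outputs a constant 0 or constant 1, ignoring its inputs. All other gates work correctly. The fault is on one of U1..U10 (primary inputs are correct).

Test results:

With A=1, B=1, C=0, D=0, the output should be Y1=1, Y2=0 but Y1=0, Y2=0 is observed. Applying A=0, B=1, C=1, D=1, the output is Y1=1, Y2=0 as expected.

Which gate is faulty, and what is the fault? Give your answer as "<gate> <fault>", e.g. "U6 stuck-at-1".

U4 stuck-at-1

Fault-free values for test 1 (A=1, B=1, C=0, D=0): U1=0, U2=1, U3=1, U4=0, U5=0, U6=0, U7=1, U8=1, U9=0, U10=0, giving Y1=1, Y2=0. Observed Y1=0, Y2=0.
Test 1: faults giving observed Y1=0, Y2=0 are {U4 stuck-at-1, U5 stuck-at-1, U6 stuck-at-1, U7 stuck-at-0}.
Test 2 (A=0, B=1, C=1, D=1): fault-free U1=0, U2=0, U3=0, U4=1, U5=0, U6=0, U7=1, U8=1, U9=0, U10=0 → Y1=1, Y2=0; observed Y1=1, Y2=0. Eliminates U5 stuck-at-1, U6 stuck-at-1, U7 stuck-at-0.
Only U4 stuck-at-1 is consistent with every test.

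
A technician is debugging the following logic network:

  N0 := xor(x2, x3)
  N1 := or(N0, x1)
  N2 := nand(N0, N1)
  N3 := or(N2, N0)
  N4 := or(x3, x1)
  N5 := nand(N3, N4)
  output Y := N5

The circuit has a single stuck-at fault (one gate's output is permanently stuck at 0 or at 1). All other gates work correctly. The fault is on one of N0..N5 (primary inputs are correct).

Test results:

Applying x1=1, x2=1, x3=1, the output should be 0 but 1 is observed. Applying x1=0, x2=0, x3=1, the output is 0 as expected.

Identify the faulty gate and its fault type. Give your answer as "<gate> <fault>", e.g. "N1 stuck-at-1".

N2 stuck-at-0

Fault-free values for test 1 (x1=1, x2=1, x3=1): N0=0, N1=1, N2=1, N3=1, N4=1, N5=0, giving Y=0. Observed 1.
Test 1: faults giving observed 1 are {N2 stuck-at-0, N3 stuck-at-0, N4 stuck-at-0, N5 stuck-at-1}.
Test 2 (x1=0, x2=0, x3=1): fault-free N0=1, N1=1, N2=0, N3=1, N4=1, N5=0 → 0; observed 0. Eliminates N3 stuck-at-0, N4 stuck-at-0, N5 stuck-at-1.
Only N2 stuck-at-0 is consistent with every test.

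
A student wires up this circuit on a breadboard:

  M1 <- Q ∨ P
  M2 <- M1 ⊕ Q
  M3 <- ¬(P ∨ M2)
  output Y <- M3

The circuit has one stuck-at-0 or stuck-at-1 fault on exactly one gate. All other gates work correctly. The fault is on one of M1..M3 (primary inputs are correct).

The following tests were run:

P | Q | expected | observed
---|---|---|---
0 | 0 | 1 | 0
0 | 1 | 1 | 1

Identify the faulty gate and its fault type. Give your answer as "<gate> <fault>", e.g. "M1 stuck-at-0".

Fault-free values for test 1 (P=0, Q=0): M1=0, M2=0, M3=1, giving Y=1. Observed 0.
Test 1: faults giving observed 0 are {M1 stuck-at-1, M2 stuck-at-1, M3 stuck-at-0}.
Test 2 (P=0, Q=1): fault-free M1=1, M2=0, M3=1 → 1; observed 1. Eliminates M2 stuck-at-1, M3 stuck-at-0.
Only M1 stuck-at-1 is consistent with every test.

M1 stuck-at-1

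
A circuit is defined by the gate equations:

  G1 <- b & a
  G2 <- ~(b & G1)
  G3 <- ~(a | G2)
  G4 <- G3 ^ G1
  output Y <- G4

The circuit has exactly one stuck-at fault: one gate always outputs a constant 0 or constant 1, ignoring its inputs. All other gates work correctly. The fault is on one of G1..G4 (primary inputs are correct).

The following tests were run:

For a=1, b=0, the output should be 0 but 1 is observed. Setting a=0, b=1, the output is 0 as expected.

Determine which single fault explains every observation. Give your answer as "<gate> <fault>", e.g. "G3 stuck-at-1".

G1 stuck-at-1

Fault-free values for test 1 (a=1, b=0): G1=0, G2=1, G3=0, G4=0, giving Y=0. Observed 1.
Test 1: faults giving observed 1 are {G1 stuck-at-1, G3 stuck-at-1, G4 stuck-at-1}.
Test 2 (a=0, b=1): fault-free G1=0, G2=1, G3=0, G4=0 → 0; observed 0. Eliminates G3 stuck-at-1, G4 stuck-at-1.
Only G1 stuck-at-1 is consistent with every test.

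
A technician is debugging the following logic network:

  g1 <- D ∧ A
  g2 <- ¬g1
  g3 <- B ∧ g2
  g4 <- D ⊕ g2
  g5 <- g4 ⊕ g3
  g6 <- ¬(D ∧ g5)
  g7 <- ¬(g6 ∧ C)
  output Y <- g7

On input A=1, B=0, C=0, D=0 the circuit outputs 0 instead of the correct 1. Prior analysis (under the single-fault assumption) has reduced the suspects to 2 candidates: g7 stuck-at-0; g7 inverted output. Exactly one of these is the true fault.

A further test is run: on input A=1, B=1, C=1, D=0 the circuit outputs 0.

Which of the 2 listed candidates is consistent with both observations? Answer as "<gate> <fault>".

Evaluate each candidate on input A=1, B=1, C=1, D=0:
  g7 stuck-at-0: g1=0, g2=1, g3=1, g4=1, g5=0, g6=1, g7=0 [stuck-at-0] → 0 — matches
  g7 inverted output: g1=0, g2=1, g3=1, g4=1, g5=0, g6=1, g7=1 [inverted output] → 1 — eliminated
Only g7 stuck-at-0 reproduces the observed 0.

g7 stuck-at-0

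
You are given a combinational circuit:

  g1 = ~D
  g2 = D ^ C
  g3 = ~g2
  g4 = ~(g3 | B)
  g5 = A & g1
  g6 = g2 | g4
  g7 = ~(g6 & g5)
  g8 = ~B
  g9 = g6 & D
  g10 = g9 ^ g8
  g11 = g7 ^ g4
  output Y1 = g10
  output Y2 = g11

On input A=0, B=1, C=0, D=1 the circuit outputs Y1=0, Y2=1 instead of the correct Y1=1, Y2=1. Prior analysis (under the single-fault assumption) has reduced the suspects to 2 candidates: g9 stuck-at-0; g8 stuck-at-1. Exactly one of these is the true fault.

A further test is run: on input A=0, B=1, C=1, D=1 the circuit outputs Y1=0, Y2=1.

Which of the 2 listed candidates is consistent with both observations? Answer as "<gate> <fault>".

g9 stuck-at-0

Evaluate each candidate on input A=0, B=1, C=1, D=1:
  g9 stuck-at-0: g1=0, g2=0, g3=1, g4=0, g5=0, g6=0, g7=1, g8=0, g9=0 [stuck-at-0], g10=0, g11=1 → Y1=0, Y2=1 — matches
  g8 stuck-at-1: g1=0, g2=0, g3=1, g4=0, g5=0, g6=0, g7=1, g8=1 [stuck-at-1], g9=0, g10=1, g11=1 → Y1=1, Y2=1 — eliminated
Only g9 stuck-at-0 reproduces the observed Y1=0, Y2=1.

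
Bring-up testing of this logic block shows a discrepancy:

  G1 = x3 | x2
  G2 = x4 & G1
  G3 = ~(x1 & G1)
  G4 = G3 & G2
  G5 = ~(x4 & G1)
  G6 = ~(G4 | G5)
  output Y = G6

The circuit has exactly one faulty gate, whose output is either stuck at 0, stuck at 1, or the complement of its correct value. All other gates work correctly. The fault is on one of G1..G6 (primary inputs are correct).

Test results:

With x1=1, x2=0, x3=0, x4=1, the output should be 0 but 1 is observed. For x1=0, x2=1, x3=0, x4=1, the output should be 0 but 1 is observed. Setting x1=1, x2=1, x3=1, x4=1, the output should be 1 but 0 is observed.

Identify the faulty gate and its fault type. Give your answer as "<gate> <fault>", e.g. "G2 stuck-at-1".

Fault-free values for test 1 (x1=1, x2=0, x3=0, x4=1): G1=0, G2=0, G3=1, G4=0, G5=1, G6=0, giving Y=0. Observed 1.
Test 1: faults giving observed 1 are {G1 stuck-at-1, G1 inverted output, G5 stuck-at-0, G5 inverted output, G6 stuck-at-1, G6 inverted output}.
Test 2 (x1=0, x2=1, x3=0, x4=1): fault-free G1=1, G2=1, G3=1, G4=1, G5=0, G6=0 → 0; observed 1. Eliminates G1 stuck-at-1, G1 inverted output, G5 stuck-at-0, G5 inverted output.
Test 3 (x1=1, x2=1, x3=1, x4=1): fault-free G1=1, G2=1, G3=0, G4=0, G5=0, G6=1 → 1; observed 0. Eliminates G6 stuck-at-1.
Only G6 inverted output is consistent with every test.

G6 inverted output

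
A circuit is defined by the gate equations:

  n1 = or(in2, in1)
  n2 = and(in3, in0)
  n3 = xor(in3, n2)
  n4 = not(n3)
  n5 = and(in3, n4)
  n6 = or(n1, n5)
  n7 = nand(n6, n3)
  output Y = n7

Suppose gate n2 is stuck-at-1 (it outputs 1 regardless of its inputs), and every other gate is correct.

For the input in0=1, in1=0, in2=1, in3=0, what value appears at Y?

0

Propagate with n2 forced: n1=1, n2=1 [stuck-at-1], n3=1, n4=0, n5=0, n6=1, n7=0.
So Y = 0. (Without the fault it would be 1.)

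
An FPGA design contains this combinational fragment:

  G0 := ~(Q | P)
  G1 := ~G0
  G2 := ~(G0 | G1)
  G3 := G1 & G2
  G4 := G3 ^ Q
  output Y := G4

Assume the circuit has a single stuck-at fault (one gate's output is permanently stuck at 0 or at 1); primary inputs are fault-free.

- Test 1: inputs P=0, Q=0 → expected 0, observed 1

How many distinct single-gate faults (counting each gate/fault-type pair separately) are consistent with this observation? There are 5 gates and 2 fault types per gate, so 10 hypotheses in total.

Fault-free: G0=1, G1=0, G2=0, G3=0, G4=0 → 0. Observed 1.
  G0 stuck-at-0: output 0 ✗
  G0 stuck-at-1: output 0 ✗
  G1 stuck-at-0: output 0 ✗
  G1 stuck-at-1: output 0 ✗
  G2 stuck-at-0: output 0 ✗
  G2 stuck-at-1: output 0 ✗
  G3 stuck-at-0: output 0 ✗
  G3 stuck-at-1: output 1 ✓
  G4 stuck-at-0: output 0 ✗
  G4 stuck-at-1: output 1 ✓
Consistent faults: {G3 stuck-at-1, G4 stuck-at-1} — 2 in all.

2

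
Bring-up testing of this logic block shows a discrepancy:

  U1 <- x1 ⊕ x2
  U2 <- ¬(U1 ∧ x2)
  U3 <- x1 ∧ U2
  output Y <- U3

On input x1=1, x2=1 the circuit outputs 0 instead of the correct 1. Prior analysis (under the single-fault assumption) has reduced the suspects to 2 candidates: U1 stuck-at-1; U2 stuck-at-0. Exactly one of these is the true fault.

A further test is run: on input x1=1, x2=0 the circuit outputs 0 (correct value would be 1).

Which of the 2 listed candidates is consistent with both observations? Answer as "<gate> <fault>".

Evaluate each candidate on input x1=1, x2=0:
  U1 stuck-at-1: U1=1 [stuck-at-1], U2=1, U3=1 → 1 — eliminated
  U2 stuck-at-0: U1=1, U2=0 [stuck-at-0], U3=0 → 0 — matches
Only U2 stuck-at-0 reproduces the observed 0.

U2 stuck-at-0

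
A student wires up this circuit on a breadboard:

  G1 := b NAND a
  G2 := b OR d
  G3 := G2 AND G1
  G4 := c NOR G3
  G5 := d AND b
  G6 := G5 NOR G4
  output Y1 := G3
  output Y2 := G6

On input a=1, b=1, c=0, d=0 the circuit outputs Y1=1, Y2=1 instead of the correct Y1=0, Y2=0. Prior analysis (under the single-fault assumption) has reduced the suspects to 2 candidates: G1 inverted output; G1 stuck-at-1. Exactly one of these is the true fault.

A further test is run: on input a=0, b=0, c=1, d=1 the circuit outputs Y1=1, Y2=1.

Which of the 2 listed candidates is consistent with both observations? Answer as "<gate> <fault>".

G1 stuck-at-1

Evaluate each candidate on input a=0, b=0, c=1, d=1:
  G1 inverted output: G1=0 [inverted output], G2=1, G3=0, G4=0, G5=0, G6=1 → Y1=0, Y2=1 — eliminated
  G1 stuck-at-1: G1=1 [stuck-at-1], G2=1, G3=1, G4=0, G5=0, G6=1 → Y1=1, Y2=1 — matches
Only G1 stuck-at-1 reproduces the observed Y1=1, Y2=1.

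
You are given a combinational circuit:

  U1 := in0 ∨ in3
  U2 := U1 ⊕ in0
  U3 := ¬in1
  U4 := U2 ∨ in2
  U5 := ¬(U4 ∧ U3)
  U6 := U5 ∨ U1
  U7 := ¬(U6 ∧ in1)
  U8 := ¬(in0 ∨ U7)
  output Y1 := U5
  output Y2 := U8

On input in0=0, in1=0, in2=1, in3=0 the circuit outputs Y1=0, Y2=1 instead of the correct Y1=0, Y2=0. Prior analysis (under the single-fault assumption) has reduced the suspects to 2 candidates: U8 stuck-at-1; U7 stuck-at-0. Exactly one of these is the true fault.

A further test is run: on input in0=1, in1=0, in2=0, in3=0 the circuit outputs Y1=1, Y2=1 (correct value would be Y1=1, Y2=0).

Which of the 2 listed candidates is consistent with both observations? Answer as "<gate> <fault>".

Evaluate each candidate on input in0=1, in1=0, in2=0, in3=0:
  U8 stuck-at-1: U1=1, U2=0, U3=1, U4=0, U5=1, U6=1, U7=1, U8=1 [stuck-at-1] → Y1=1, Y2=1 — matches
  U7 stuck-at-0: U1=1, U2=0, U3=1, U4=0, U5=1, U6=1, U7=0 [stuck-at-0], U8=0 → Y1=1, Y2=0 — eliminated
Only U8 stuck-at-1 reproduces the observed Y1=1, Y2=1.

U8 stuck-at-1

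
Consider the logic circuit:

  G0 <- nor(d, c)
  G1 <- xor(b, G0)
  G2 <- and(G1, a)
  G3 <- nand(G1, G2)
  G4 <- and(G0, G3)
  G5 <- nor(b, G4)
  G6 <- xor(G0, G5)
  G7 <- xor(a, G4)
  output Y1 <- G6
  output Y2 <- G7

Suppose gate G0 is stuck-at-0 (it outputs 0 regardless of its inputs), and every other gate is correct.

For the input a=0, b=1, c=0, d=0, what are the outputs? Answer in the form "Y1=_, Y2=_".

Y1=0, Y2=0

Propagate with G0 forced: G0=0 [stuck-at-0], G1=1, G2=0, G3=1, G4=0, G5=0, G6=0, G7=0.
So the outputs are Y1=0, Y2=0. (Without the fault they would be Y1=1, Y2=1.)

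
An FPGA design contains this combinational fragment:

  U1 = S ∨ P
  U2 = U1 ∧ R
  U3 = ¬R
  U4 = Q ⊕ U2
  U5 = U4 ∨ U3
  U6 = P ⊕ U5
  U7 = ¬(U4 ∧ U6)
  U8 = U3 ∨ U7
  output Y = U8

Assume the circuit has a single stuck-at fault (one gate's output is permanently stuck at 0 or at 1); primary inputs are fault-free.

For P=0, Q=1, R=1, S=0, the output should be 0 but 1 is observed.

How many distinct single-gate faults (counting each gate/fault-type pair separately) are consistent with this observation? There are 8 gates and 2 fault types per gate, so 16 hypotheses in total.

Fault-free: U1=0, U2=0, U3=0, U4=1, U5=1, U6=1, U7=0, U8=0 → 0. Observed 1.
  U1: stuck-at-1 ✓; others ✗
  U2: stuck-at-1 ✓; others ✗
  U3: stuck-at-1 ✓; others ✗
  U4: stuck-at-0 ✓; others ✗
  U5: stuck-at-0 ✓; others ✗
  U6: stuck-at-0 ✓; others ✗
  U7: stuck-at-1 ✓; others ✗
  U8: stuck-at-1 ✓; others ✗
Consistent faults: {U1 stuck-at-1, U2 stuck-at-1, U3 stuck-at-1, U4 stuck-at-0, U5 stuck-at-0, U6 stuck-at-0, U7 stuck-at-1, U8 stuck-at-1} — 8 in all.

8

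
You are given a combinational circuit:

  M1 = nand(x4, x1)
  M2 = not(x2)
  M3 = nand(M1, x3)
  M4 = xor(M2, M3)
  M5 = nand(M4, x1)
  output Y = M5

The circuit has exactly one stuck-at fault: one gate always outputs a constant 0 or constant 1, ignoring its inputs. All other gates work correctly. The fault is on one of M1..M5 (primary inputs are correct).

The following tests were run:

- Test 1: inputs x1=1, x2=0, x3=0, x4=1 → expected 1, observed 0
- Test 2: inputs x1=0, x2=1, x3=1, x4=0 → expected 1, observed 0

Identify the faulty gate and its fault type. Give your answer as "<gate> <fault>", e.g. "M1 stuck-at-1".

Fault-free values for test 1 (x1=1, x2=0, x3=0, x4=1): M1=0, M2=1, M3=1, M4=0, M5=1, giving Y=1. Observed 0.
Test 1: faults giving observed 0 are {M2 stuck-at-0, M3 stuck-at-0, M4 stuck-at-1, M5 stuck-at-0}.
Test 2 (x1=0, x2=1, x3=1, x4=0): fault-free M1=1, M2=0, M3=0, M4=0, M5=1 → 1; observed 0. Eliminates M2 stuck-at-0, M3 stuck-at-0, M4 stuck-at-1.
Only M5 stuck-at-0 is consistent with every test.

M5 stuck-at-0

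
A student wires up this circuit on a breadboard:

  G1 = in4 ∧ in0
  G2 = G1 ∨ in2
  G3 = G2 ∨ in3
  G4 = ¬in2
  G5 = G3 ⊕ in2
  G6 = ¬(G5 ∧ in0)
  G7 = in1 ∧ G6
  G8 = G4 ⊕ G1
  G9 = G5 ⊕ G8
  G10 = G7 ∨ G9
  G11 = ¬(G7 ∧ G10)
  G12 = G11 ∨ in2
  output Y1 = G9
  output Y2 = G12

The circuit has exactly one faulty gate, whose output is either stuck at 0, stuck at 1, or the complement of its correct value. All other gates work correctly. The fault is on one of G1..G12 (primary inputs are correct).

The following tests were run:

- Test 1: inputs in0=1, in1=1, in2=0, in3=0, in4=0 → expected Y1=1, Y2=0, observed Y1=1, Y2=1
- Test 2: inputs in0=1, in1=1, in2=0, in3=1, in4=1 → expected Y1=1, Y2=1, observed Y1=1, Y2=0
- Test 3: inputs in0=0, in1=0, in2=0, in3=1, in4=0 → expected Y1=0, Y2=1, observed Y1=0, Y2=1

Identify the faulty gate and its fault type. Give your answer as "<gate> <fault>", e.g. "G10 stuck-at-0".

Fault-free values for test 1 (in0=1, in1=1, in2=0, in3=0, in4=0): G1=0, G2=0, G3=0, G4=1, G5=0, G6=1, G7=1, G8=1, G9=1, G10=1, G11=0, G12=0, giving Y1=1, Y2=0. Observed Y1=1, Y2=1.
Test 1: faults giving observed Y1=1, Y2=1 are {G1 stuck-at-1, G1 inverted output, G6 stuck-at-0, G6 inverted output, G7 stuck-at-0, G7 inverted output, G10 stuck-at-0, G10 inverted output, G11 stuck-at-1, G11 inverted output, G12 stuck-at-1, G12 inverted output}.
Test 2 (in0=1, in1=1, in2=0, in3=1, in4=1): fault-free G1=1, G2=1, G3=1, G4=1, G5=1, G6=0, G7=0, G8=0, G9=1, G10=1, G11=1, G12=1 → Y1=1, Y2=1; observed Y1=1, Y2=0. Eliminates G1 stuck-at-1, G1 inverted output, G6 stuck-at-0, G7 stuck-at-0, G10 stuck-at-0, G10 inverted output, G11 stuck-at-1, G12 stuck-at-1.
Test 3 (in0=0, in1=0, in2=0, in3=1, in4=0): fault-free G1=0, G2=0, G3=1, G4=1, G5=1, G6=1, G7=0, G8=1, G9=0, G10=0, G11=1, G12=1 → Y1=0, Y2=1; observed Y1=0, Y2=1. Eliminates G7 inverted output, G11 inverted output, G12 inverted output.
Only G6 inverted output is consistent with every test.

G6 inverted output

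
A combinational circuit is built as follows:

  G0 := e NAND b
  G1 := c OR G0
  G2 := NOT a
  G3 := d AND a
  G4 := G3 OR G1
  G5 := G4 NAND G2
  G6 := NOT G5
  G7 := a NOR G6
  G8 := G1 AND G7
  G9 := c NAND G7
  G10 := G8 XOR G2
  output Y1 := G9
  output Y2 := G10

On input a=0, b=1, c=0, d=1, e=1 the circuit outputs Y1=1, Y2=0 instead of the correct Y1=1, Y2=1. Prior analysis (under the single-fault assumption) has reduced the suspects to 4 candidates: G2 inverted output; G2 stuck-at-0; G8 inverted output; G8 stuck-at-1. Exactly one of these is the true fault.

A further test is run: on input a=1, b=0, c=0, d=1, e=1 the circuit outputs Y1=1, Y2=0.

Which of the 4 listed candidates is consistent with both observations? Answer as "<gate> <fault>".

G2 stuck-at-0

Evaluate each candidate on input a=1, b=0, c=0, d=1, e=1:
  G2 inverted output: G0=1, G1=1, G2=1 [inverted output], G3=1, G4=1, G5=0, G6=1, G7=0, G8=0, G9=1, G10=1 → Y1=1, Y2=1 — eliminated
  G2 stuck-at-0: G0=1, G1=1, G2=0 [stuck-at-0], G3=1, G4=1, G5=1, G6=0, G7=0, G8=0, G9=1, G10=0 → Y1=1, Y2=0 — matches
  G8 inverted output: G0=1, G1=1, G2=0, G3=1, G4=1, G5=1, G6=0, G7=0, G8=1 [inverted output], G9=1, G10=1 → Y1=1, Y2=1 — eliminated
  G8 stuck-at-1: G0=1, G1=1, G2=0, G3=1, G4=1, G5=1, G6=0, G7=0, G8=1 [stuck-at-1], G9=1, G10=1 → Y1=1, Y2=1 — eliminated
Only G2 stuck-at-0 reproduces the observed Y1=1, Y2=0.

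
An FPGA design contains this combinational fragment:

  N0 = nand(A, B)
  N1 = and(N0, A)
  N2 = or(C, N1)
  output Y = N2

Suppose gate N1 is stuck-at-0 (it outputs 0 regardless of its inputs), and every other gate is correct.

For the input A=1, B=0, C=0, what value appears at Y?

0

Propagate with N1 forced: N0=1, N1=0 [stuck-at-0], N2=0.
So Y = 0. (Without the fault it would be 1.)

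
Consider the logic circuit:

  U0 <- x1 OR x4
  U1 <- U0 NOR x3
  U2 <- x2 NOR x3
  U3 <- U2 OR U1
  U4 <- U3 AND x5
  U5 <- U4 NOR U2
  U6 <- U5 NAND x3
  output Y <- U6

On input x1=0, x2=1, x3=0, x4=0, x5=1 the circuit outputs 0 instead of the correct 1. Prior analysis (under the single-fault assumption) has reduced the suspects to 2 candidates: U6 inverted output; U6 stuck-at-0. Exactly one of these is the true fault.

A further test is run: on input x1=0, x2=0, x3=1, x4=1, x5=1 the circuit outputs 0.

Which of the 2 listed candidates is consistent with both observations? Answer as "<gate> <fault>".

U6 stuck-at-0

Evaluate each candidate on input x1=0, x2=0, x3=1, x4=1, x5=1:
  U6 inverted output: U0=1, U1=0, U2=0, U3=0, U4=0, U5=1, U6=1 [inverted output] → 1 — eliminated
  U6 stuck-at-0: U0=1, U1=0, U2=0, U3=0, U4=0, U5=1, U6=0 [stuck-at-0] → 0 — matches
Only U6 stuck-at-0 reproduces the observed 0.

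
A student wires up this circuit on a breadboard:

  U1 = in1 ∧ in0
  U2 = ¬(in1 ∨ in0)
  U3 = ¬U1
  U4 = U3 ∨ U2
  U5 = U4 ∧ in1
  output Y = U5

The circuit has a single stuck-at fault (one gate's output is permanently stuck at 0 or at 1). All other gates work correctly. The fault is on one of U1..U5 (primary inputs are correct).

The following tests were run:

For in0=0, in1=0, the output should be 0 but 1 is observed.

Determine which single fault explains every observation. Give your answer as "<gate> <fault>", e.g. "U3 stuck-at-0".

Fault-free values for test 1 (in0=0, in1=0): U1=0, U2=1, U3=1, U4=1, U5=0, giving Y=0. Observed 1.
Test 1: faults giving observed 1 are {U5 stuck-at-1}.
Only U5 stuck-at-1 is consistent with every test.

U5 stuck-at-1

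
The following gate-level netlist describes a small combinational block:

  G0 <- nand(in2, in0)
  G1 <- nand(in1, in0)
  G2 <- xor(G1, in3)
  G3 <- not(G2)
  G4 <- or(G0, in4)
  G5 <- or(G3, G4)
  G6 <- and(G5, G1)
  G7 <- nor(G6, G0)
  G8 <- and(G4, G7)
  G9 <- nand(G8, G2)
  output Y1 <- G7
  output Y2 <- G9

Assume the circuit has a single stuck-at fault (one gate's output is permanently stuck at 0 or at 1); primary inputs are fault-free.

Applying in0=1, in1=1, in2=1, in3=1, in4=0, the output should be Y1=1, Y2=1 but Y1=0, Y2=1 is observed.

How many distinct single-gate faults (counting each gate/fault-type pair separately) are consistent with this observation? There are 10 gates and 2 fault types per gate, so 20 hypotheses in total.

Fault-free: G0=0, G1=0, G2=1, G3=0, G4=0, G5=0, G6=0, G7=1, G8=0, G9=1 → Y1=1, Y2=1. Observed Y1=0, Y2=1.
  G0: stuck-at-1 ✓; others ✗
  G1: stuck-at-1 ✓; others ✗
  G2: none of the 2 fault types match ✗
  G3: none of the 2 fault types match ✗
  G4: none of the 2 fault types match ✗
  G5: none of the 2 fault types match ✗
  G6: stuck-at-1 ✓; others ✗
  G7: stuck-at-0 ✓; others ✗
  G8: none of the 2 fault types match ✗
  G9: none of the 2 fault types match ✗
Consistent faults: {G0 stuck-at-1, G1 stuck-at-1, G6 stuck-at-1, G7 stuck-at-0} — 4 in all.

4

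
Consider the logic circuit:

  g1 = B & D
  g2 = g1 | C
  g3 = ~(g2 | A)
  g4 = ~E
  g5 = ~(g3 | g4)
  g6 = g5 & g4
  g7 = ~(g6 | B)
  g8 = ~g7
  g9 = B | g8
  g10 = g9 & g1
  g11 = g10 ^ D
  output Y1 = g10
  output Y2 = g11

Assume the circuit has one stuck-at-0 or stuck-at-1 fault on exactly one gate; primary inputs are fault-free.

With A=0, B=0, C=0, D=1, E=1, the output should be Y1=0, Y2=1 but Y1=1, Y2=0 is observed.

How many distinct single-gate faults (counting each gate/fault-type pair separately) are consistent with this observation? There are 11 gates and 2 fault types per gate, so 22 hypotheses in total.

1

Fault-free: g1=0, g2=0, g3=1, g4=0, g5=0, g6=0, g7=1, g8=0, g9=0, g10=0, g11=1 → Y1=0, Y2=1. Observed Y1=1, Y2=0.
  g1: none of the 2 fault types match ✗
  g2: none of the 2 fault types match ✗
  g3: none of the 2 fault types match ✗
  g4: none of the 2 fault types match ✗
  g5: none of the 2 fault types match ✗
  g6: none of the 2 fault types match ✗
  g7: none of the 2 fault types match ✗
  g8: none of the 2 fault types match ✗
  g9: none of the 2 fault types match ✗
  g10: stuck-at-1 ✓; others ✗
  g11: none of the 2 fault types match ✗
Consistent faults: {g10 stuck-at-1} — 1 in all.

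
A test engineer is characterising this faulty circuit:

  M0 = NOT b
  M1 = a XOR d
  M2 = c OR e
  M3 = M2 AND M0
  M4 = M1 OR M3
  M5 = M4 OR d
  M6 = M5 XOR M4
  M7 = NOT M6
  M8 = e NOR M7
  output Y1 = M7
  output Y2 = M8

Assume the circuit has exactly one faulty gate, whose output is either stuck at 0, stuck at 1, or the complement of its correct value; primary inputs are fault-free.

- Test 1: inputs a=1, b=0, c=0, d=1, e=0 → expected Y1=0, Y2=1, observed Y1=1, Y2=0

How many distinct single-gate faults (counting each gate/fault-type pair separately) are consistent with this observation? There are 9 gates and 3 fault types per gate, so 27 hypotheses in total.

Fault-free: M0=1, M1=0, M2=0, M3=0, M4=0, M5=1, M6=1, M7=0, M8=1 → Y1=0, Y2=1. Observed Y1=1, Y2=0.
  M0: none of the 3 fault types match ✗
  M1: stuck-at-1, inverted output ✓; others ✗
  M2: stuck-at-1, inverted output ✓; others ✗
  M3: stuck-at-1, inverted output ✓; others ✗
  M4: stuck-at-1, inverted output ✓; others ✗
  M5: stuck-at-0, inverted output ✓; others ✗
  M6: stuck-at-0, inverted output ✓; others ✗
  M7: stuck-at-1, inverted output ✓; others ✗
  M8: none of the 3 fault types match ✗
Consistent faults: {M1 stuck-at-1, M1 inverted output, M2 stuck-at-1, M2 inverted output, M3 stuck-at-1, M3 inverted output, M4 stuck-at-1, M4 inverted output, M5 stuck-at-0, M5 inverted output, M6 stuck-at-0, M6 inverted output, M7 stuck-at-1, M7 inverted output} — 14 in all.

14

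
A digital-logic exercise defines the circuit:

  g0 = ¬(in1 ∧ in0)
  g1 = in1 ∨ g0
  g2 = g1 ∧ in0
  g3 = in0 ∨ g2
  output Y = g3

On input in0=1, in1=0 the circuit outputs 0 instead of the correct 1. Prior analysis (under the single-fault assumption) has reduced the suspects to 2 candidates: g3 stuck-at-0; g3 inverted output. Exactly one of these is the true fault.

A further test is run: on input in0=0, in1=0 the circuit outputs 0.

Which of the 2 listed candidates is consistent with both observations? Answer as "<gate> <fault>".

g3 stuck-at-0

Evaluate each candidate on input in0=0, in1=0:
  g3 stuck-at-0: g0=1, g1=1, g2=0, g3=0 [stuck-at-0] → 0 — matches
  g3 inverted output: g0=1, g1=1, g2=0, g3=1 [inverted output] → 1 — eliminated
Only g3 stuck-at-0 reproduces the observed 0.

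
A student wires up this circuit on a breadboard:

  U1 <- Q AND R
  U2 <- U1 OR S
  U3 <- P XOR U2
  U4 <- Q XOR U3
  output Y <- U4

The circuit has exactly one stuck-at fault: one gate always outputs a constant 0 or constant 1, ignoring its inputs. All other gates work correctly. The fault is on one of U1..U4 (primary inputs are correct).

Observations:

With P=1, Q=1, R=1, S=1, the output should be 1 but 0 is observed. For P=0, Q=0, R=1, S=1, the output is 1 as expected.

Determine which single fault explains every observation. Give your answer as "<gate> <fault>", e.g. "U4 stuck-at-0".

Fault-free values for test 1 (P=1, Q=1, R=1, S=1): U1=1, U2=1, U3=0, U4=1, giving Y=1. Observed 0.
Test 1: faults giving observed 0 are {U2 stuck-at-0, U3 stuck-at-1, U4 stuck-at-0}.
Test 2 (P=0, Q=0, R=1, S=1): fault-free U1=0, U2=1, U3=1, U4=1 → 1; observed 1. Eliminates U2 stuck-at-0, U4 stuck-at-0.
Only U3 stuck-at-1 is consistent with every test.

U3 stuck-at-1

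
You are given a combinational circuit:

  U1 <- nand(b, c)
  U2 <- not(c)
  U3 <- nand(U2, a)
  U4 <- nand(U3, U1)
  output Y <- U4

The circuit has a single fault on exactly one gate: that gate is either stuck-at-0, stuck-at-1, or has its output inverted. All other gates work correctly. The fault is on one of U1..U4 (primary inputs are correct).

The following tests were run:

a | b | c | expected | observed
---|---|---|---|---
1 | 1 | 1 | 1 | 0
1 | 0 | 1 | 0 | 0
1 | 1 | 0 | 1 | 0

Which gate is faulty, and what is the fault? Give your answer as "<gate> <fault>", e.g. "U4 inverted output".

Fault-free values for test 1 (a=1, b=1, c=1): U1=0, U2=0, U3=1, U4=1, giving Y=1. Observed 0.
Test 1: faults giving observed 0 are {U1 stuck-at-1, U1 inverted output, U4 stuck-at-0, U4 inverted output}.
Test 2 (a=1, b=0, c=1): fault-free U1=1, U2=0, U3=1, U4=0 → 0; observed 0. Eliminates U1 inverted output, U4 inverted output.
Test 3 (a=1, b=1, c=0): fault-free U1=1, U2=1, U3=0, U4=1 → 1; observed 0. Eliminates U1 stuck-at-1.
Only U4 stuck-at-0 is consistent with every test.

U4 stuck-at-0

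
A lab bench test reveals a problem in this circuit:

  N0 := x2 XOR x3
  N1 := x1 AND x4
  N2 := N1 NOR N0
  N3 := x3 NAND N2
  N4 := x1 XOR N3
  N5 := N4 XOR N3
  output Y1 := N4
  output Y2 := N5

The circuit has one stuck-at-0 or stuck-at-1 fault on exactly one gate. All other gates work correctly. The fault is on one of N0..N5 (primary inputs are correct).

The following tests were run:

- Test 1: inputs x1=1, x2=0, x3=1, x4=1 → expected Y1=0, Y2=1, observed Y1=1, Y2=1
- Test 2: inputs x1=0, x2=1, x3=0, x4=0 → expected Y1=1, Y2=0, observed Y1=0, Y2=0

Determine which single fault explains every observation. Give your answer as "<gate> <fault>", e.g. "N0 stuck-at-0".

Fault-free values for test 1 (x1=1, x2=0, x3=1, x4=1): N0=1, N1=1, N2=0, N3=1, N4=0, N5=1, giving Y1=0, Y2=1. Observed Y1=1, Y2=1.
Test 1: faults giving observed Y1=1, Y2=1 are {N2 stuck-at-1, N3 stuck-at-0}.
Test 2 (x1=0, x2=1, x3=0, x4=0): fault-free N0=1, N1=0, N2=0, N3=1, N4=1, N5=0 → Y1=1, Y2=0; observed Y1=0, Y2=0. Eliminates N2 stuck-at-1.
Only N3 stuck-at-0 is consistent with every test.

N3 stuck-at-0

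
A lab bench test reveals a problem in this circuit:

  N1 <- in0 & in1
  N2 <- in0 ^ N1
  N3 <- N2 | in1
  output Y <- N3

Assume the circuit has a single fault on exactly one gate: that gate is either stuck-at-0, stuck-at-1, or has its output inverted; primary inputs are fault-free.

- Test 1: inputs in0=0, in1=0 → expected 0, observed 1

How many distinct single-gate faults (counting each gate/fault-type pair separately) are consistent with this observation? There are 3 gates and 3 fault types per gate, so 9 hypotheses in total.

Fault-free: N1=0, N2=0, N3=0 → 0. Observed 1.
  N1 stuck-at-0: output 0 ✗
  N1 stuck-at-1: output 1 ✓
  N1 inverted output: output 1 ✓
  N2 stuck-at-0: output 0 ✗
  N2 stuck-at-1: output 1 ✓
  N2 inverted output: output 1 ✓
  N3 stuck-at-0: output 0 ✗
  N3 stuck-at-1: output 1 ✓
  N3 inverted output: output 1 ✓
Consistent faults: {N1 stuck-at-1, N1 inverted output, N2 stuck-at-1, N2 inverted output, N3 stuck-at-1, N3 inverted output} — 6 in all.

6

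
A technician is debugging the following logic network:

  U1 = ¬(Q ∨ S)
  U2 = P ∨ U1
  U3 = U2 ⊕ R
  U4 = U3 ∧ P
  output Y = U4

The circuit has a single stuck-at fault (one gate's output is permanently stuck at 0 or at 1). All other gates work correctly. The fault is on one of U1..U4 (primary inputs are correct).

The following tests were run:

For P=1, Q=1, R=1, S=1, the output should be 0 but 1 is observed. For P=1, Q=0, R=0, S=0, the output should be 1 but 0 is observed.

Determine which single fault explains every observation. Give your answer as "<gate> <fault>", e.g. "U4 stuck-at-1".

Fault-free values for test 1 (P=1, Q=1, R=1, S=1): U1=0, U2=1, U3=0, U4=0, giving Y=0. Observed 1.
Test 1: faults giving observed 1 are {U2 stuck-at-0, U3 stuck-at-1, U4 stuck-at-1}.
Test 2 (P=1, Q=0, R=0, S=0): fault-free U1=1, U2=1, U3=1, U4=1 → 1; observed 0. Eliminates U3 stuck-at-1, U4 stuck-at-1.
Only U2 stuck-at-0 is consistent with every test.

U2 stuck-at-0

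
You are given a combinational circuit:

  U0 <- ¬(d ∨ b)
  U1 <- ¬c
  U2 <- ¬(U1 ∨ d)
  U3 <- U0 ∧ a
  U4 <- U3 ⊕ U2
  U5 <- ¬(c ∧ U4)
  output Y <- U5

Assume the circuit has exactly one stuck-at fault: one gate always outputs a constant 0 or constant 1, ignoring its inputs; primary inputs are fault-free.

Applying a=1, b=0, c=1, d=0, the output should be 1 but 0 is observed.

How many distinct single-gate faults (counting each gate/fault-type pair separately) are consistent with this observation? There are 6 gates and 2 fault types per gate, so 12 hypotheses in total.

6

Fault-free: U0=1, U1=0, U2=1, U3=1, U4=0, U5=1 → 1. Observed 0.
  U0 stuck-at-0: output 0 ✓
  U0 stuck-at-1: output 1 ✗
  U1 stuck-at-0: output 1 ✗
  U1 stuck-at-1: output 0 ✓
  U2 stuck-at-0: output 0 ✓
  U2 stuck-at-1: output 1 ✗
  U3 stuck-at-0: output 0 ✓
  U3 stuck-at-1: output 1 ✗
  U4 stuck-at-0: output 1 ✗
  U4 stuck-at-1: output 0 ✓
  U5 stuck-at-0: output 0 ✓
  U5 stuck-at-1: output 1 ✗
Consistent faults: {U0 stuck-at-0, U1 stuck-at-1, U2 stuck-at-0, U3 stuck-at-0, U4 stuck-at-1, U5 stuck-at-0} — 6 in all.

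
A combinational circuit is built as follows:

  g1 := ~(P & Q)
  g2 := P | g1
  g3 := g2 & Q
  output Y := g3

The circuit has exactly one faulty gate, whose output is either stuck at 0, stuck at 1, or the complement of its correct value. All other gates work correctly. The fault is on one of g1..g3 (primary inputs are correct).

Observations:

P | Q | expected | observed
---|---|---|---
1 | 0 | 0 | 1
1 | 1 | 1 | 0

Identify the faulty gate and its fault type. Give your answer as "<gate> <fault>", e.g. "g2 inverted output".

Fault-free values for test 1 (P=1, Q=0): g1=1, g2=1, g3=0, giving Y=0. Observed 1.
Test 1: faults giving observed 1 are {g3 stuck-at-1, g3 inverted output}.
Test 2 (P=1, Q=1): fault-free g1=0, g2=1, g3=1 → 1; observed 0. Eliminates g3 stuck-at-1.
Only g3 inverted output is consistent with every test.

g3 inverted output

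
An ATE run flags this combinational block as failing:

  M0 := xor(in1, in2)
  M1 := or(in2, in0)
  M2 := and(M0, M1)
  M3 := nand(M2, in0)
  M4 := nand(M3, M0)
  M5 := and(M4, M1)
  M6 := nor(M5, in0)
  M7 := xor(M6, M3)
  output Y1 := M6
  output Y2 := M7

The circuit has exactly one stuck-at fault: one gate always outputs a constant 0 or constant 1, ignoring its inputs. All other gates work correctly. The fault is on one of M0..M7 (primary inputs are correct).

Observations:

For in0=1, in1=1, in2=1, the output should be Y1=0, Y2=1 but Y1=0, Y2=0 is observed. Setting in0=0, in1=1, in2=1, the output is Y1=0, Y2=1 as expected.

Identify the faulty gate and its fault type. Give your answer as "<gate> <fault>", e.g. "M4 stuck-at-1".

Fault-free values for test 1 (in0=1, in1=1, in2=1): M0=0, M1=1, M2=0, M3=1, M4=1, M5=1, M6=0, M7=1, giving Y1=0, Y2=1. Observed Y1=0, Y2=0.
Test 1: faults giving observed Y1=0, Y2=0 are {M0 stuck-at-1, M2 stuck-at-1, M3 stuck-at-0, M7 stuck-at-0}.
Test 2 (in0=0, in1=1, in2=1): fault-free M0=0, M1=1, M2=0, M3=1, M4=1, M5=1, M6=0, M7=1 → Y1=0, Y2=1; observed Y1=0, Y2=1. Eliminates M0 stuck-at-1, M3 stuck-at-0, M7 stuck-at-0.
Only M2 stuck-at-1 is consistent with every test.

M2 stuck-at-1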